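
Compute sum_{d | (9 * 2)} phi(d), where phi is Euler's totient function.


First, 9 * 2 = 18. One classical identity is sum_{d | n} phi(d) = n (each k in [1, n] has a unique gcd with n, and among the k's with gcd(k, n) = n/d there are phi(d) of them). So the sum equals 18. We also verify directly:
Divisors of 18: 1, 2, 3, 6, 9, 18.
phi values: 1, 1, 2, 2, 6, 6.
Sum = 18.

18


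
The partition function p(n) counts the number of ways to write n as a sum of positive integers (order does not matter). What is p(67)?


Using the generating function prod_{k>=1} 1/(1-x^k), we compute p(67).
By dynamic programming over parts 1 through 67:
p(67) = 2679689

2679689


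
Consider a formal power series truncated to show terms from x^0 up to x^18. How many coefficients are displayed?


From x^0 to x^18 inclusive, the count is 18 - 0 + 1 = 19.

19


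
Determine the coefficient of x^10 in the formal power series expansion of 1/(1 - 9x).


The geometric series identity gives 1/(1 - c x) = sum_{k>=0} c^k x^k, so the coefficient of x^k is c^k.
Here c = 9 and k = 10.
Computing: 9^10 = 3486784401

3486784401


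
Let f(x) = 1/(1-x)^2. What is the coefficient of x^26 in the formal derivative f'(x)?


Differentiate: d/dx [ 1/(1-x)^r ] = r / (1-x)^(r+1).
Here r = 2, so f'(x) = 2 / (1-x)^3.
The expansion of 1/(1-x)^(r+1) has coefficient of x^n equal to C(n+r, r).
So the coefficient of x^26 in f'(x) is
2 * C(28, 2) = 2 * 378 = 756

756


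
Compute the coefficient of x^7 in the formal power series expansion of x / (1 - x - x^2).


Let f(x) = sum_{k>=0} a_k x^k. Multiplying f(x) * (1 - x - x^2) = x and matching coefficients gives a_0 = 0, a_1 = 1, and a_k = a_{k-1} + a_{k-2} for k >= 2. These are the Fibonacci numbers F_k.
Iterating from F_0 = 0, F_1 = 1:
F_0=0, F_1=1, F_2=1, F_3=2, F_4=3, F_5=5, F_6=8, F_7=13
F_7 = 13.

13


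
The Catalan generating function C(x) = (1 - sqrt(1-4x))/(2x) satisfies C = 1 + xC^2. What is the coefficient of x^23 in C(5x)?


Substituting x -> 5x scales the n-th coefficient by 5^n, so [x^23] C(5x) = 5^23 * C_23.
C_23 = C(2*23, 23)/(24) = 8233430727600/24 = 343059613650.
So 5^23 * 343059613650 = 11920928955078125 * 343059613650 = 4089589281678199768066406250.

4089589281678199768066406250


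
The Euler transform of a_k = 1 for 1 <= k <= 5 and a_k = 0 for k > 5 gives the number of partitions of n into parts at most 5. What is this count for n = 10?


Partitions of 10 into parts at most 5:
Using generating function (1-x)^(-1)(1-x^2)^(-1)...(1-x^5)^(-1),
the coefficient of x^10 = 30

30


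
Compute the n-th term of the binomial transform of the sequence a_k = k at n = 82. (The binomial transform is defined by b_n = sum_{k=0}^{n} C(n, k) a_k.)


With a_k = k, b_n = sum_{k=0}^{n} C(n, k) k. Using k * C(n, k) = n * C(n-1, k-1) gives b_n = n * sum_{k>=1} C(n-1, k-1) = n * 2^(n-1).
For n = 82: 82 * 2^81 = 82 * 2417851639229258349412352 = 198263834416799184651812864.

198263834416799184651812864


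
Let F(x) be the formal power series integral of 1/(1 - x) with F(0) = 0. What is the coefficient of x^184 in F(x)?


1/(1 - x) = sum_{k>=0} x^k. Integrating termwise and using F(0) = 0 gives
F(x) = sum_{k>=0} x^(k+1) / (k+1) = sum_{m>=1} x^m / m = -ln(1 - x).
So the coefficient of x^184 is 1/184 = 1/184.

1/184


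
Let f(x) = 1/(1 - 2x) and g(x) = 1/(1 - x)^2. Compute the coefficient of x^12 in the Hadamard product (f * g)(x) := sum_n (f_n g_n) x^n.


f has coefficients f_k = 2^k. For g = 1/(1 - x)^2 the coefficient is g_k = C(k + 1, 1) = k + 1. The Hadamard coefficient is (f * g)_k = 2^k * (k + 1).
For k = 12: 2^12 * 13 = 4096 * 13 = 53248.

53248


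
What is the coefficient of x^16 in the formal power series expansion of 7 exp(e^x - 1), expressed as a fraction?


exp(e^x - 1) is the exponential generating function for the Bell numbers Bell_k: exp(e^x - 1) = sum_{k>=0} Bell_k x^k / k!.
So the coefficient of x^16 in 7 exp(e^x - 1) is 7 Bell_16 / 16!.
Computing: Bell_16 = 10480142147 and 16! = 20922789888000, giving
7 * 10480142147/20922789888000 = 10480142147/2988969984000.

10480142147/2988969984000


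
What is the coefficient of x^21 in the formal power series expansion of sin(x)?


The Maclaurin series is sin(t) = sum_{k>=0} (-1)^k t^(2k+1) / (2k+1)!, so substituting t = x, only odd powers of x are nonzero, with coefficient of x^(2k+1) equal to (-1)^k / (2k+1)!.
Write 21 = 2*10 + 1, giving the coefficient (-1)^10 / 21! = 1/51090942171709440000 = 1/51090942171709440000.

1/51090942171709440000


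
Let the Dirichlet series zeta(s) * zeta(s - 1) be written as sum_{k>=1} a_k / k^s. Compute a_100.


Convolution gives a_k = sum_{d | k} d * 1 = sum_{d | k} d = sigma(k), the sum of positive divisors of k.
For k = 100, the divisors are 1, 2, 4, 5, 10, 20, 25, 50, 100, so
sigma(100) = 1 + 2 + 4 + 5 + 10 + 20 + 25 + 50 + 100 = 217.

217


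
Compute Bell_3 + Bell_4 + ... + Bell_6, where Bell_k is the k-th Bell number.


Recall Bell_k counts set partitions of a k-set (with Bell_0 = 1 by convention).
Bell_3 through Bell_6: 5, 15, 52, 203
Sum = 5 + 15 + 52 + 203 = 275.

275


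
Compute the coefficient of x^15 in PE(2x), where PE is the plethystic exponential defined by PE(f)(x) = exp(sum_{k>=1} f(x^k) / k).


With f(x) = 2x, the exponent is sum_{k>=1} 2 x^k / k = 2 * (-ln(1 - x)). Exponentiating:
PE(2x) = exp(-2 ln(1 - x)) = 1/(1 - x)^2.
By the negative binomial expansion, [x^n] 1/(1 - x)^2 = C(n + 1, 1).
For n = 15: C(16, 1) = 16.

16


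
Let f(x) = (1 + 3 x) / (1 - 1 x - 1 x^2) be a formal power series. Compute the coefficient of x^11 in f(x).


Write f(x) = sum_{k>=0} a_k x^k. Multiplying both sides by 1 - 1 x - 1 x^2 gives
(1 - 1 x - 1 x^2) sum_{k>=0} a_k x^k = 1 + 3 x.
Matching coefficients:
 x^0: a_0 = 1
 x^1: a_1 - 1 a_0 = 3  =>  a_1 = 1*1 + 3 = 4
 x^k (k >= 2): a_k = 1 a_{k-1} + 1 a_{k-2}.
Iterating: a_2 = 5, a_3 = 9, a_4 = 14, a_5 = 23, a_6 = 37, a_7 = 60, a_8 = 97, a_9 = 157, a_10 = 254, a_11 = 411.
So the coefficient of x^11 is 411.

411


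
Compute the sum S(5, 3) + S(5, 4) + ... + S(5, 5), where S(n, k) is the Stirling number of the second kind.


By definition, S(n, k) counts partitions of an n-set into exactly k nonempty blocks.
Computing row n = 5 for k = 3..5:
S(5, k): 25, 10, 1
Sum = 36.

36


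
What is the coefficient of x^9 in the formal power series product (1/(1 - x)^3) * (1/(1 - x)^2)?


Combine the factors: (1/(1 - x)^3) * (1/(1 - x)^2) = 1/(1 - x)^5.
Then use 1/(1 - x)^r = sum_{k>=0} C(k + r - 1, r - 1) x^k with r = 5 and k = 9:
C(13, 4) = 715.

715


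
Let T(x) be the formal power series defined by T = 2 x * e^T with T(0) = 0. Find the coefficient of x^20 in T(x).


Apply the Lagrange inversion formula: if T = 2 x * phi(T) with phi(t) = e^t, then
[x^n] T = 2^n * (1/n) [t^(n-1)] phi(t)^n = 2^n * (1/n) [t^(n-1)] e^(n t) = 2^n * (1/n) * n^(n-1) / (n-1)! = 2^n * n^(n-1) / n!.
When c = 1 this is the Cayley count of rooted labeled trees on n vertices, divided by n!.
For n = 20: 2^20 * 20^19 / 20! = 1048576 * 5242880000000000000000000/2432902008176640000 = 33554432000000000000000/14849255421.

33554432000000000000000/14849255421


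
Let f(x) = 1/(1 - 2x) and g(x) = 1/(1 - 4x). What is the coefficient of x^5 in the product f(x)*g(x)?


The coefficient of x^n in f*g is the Cauchy product: sum_{k=0}^{n} a^k * b^(n-k).
With a=2, b=4, n=5:
sum_{k=0}^{5} 2^k * 4^(5-k)
= 2016

2016


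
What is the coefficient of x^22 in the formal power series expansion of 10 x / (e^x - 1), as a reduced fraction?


The exponential generating function for Bernoulli numbers is
x / (e^x - 1) = sum_{k>=0} B_k x^k / k!.
So the coefficient of x^22 in 10 x / (e^x - 1) is 10 B_22 / 22!.
Computing: B_22 = 854513/138, 22! = 1124000727777607680000, giving
10 * 854513/138 / 1124000727777607680000 = 77683/1410110003939180544000.

77683/1410110003939180544000


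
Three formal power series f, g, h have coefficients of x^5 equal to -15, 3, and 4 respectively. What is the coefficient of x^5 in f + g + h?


Series addition is componentwise:
-15 + 3 + 4
= -8

-8


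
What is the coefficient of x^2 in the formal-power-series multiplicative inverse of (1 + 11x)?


The inverse is 1/(1 + 11x). Apply the geometric identity 1/(1 - y) = sum_{k>=0} y^k with y = -11x:
1/(1 + 11x) = sum_{k>=0} (-11)^k x^k.
So the coefficient of x^2 is (-11)^2 = 121.

121


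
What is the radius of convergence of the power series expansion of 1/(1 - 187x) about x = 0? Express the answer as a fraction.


Expanding 1/(1 - 187x) = sum_{k>=0} 187^k x^k, the series converges when |187x| < 1, i.e., |x| < 1/187.
So the radius of convergence is 1/187 = 1/187.

1/187


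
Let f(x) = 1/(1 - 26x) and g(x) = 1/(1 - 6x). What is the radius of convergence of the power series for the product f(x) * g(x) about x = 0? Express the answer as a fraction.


The radius of 1/(1 - 26x) is 1/26 (nearest singularity at x = 1/26), and the radius of 1/(1 - 6x) is 1/6.
The product f(x)*g(x) = 1/((1 - 26x)(1 - 6x)) has singularities at both 1/26 and 1/6, so its radius of convergence is the distance to the nearest one:
min(1/26, 1/6) = 1/26.

1/26


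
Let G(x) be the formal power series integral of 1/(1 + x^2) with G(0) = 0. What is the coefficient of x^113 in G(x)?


1/(1 + x^2) = sum_{j>=0} (-1)^j x^(2j). Integrating termwise with G(0) = 0:
G(x) = sum_{j>=0} (-1)^j x^(2j+1) / (2j+1) = arctan(x).
Only odd powers are nonzero. For x^113 write 113 = 2*56 + 1, giving
(-1)^56 / 113 = 1/113 = 1/113.

1/113


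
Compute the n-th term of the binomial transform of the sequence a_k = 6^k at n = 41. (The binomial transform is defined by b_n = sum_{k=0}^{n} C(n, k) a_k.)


With a_k = 6^k, b_n = sum_{k=0}^{n} C(n, k) 6^k = (1 + 6)^n by the binomial theorem.
For n = 41: (1 + 6)^41 = 7^41 = 44567640326363195900190045974568007.

44567640326363195900190045974568007


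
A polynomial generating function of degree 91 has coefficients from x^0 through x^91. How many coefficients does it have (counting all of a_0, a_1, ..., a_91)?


A polynomial of degree 91 takes the form a_0 + a_1 x + ... + a_91 x^91.
The number of coefficients is 91 + 1 = 92.

92


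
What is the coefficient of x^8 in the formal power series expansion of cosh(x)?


The Maclaurin series is cosh(t) = sum_{m>=0} t^(2m) / (2m)!, so substituting t = x, only even powers of x are nonzero, with coefficient of x^(2m) equal to 1 / (2m)!.
For x^8 the coefficient is 1/8! = 1/40320 = 1/40320.

1/40320


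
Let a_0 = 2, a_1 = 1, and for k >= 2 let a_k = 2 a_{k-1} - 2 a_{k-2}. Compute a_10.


Iterating the recurrence forward:
a_0 = 2
a_1 = 1
a_2 = 2*1 - 2*2 = -2
a_3 = 2*-2 - 2*1 = -6
a_4 = 2*-6 - 2*-2 = -8
a_5 = 2*-8 - 2*-6 = -4
a_6 = 2*-4 - 2*-8 = 8
a_7 = 2*8 - 2*-4 = 24
a_8 = 2*24 - 2*8 = 32
a_9 = 2*32 - 2*24 = 16
a_10 = 2*16 - 2*32 = -32
So a_10 = -32.

-32


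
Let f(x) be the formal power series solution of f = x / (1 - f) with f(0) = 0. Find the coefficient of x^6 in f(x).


Apply Lagrange inversion: f = x * phi(f) with phi(t) = 1/(1 - t), so
[x^n] f = (1/n) [t^(n-1)] phi(t)^n = (1/n) [t^(n-1)] (1 - t)^(-n) = (1/n) C(2n - 2, n - 1) = C_{n-1}.
For n = 6: C_5 = C(10, 5) / 6 = 252/6 = 42 = 42.

42


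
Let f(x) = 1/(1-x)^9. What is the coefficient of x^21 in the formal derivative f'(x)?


Differentiate: d/dx [ 1/(1-x)^r ] = r / (1-x)^(r+1).
Here r = 9, so f'(x) = 9 / (1-x)^10.
The expansion of 1/(1-x)^(r+1) has coefficient of x^n equal to C(n+r, r).
So the coefficient of x^21 in f'(x) is
9 * C(30, 9) = 9 * 14307150 = 128764350

128764350


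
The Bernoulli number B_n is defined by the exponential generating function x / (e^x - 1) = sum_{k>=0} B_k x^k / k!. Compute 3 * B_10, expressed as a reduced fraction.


Bernoulli numbers can also be computed recursively via B_0 = 1 and sum_{j=0}^{m} C(m+1, j) B_j = 0 for m >= 1. Odd-index Bernoulli numbers vanish for k >= 3.
Computing B_10 = 5/66, so 3 * B_10 = 3 * 5/66 = 5/22.

5/22


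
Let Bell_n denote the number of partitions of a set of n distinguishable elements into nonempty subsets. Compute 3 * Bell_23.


Bell_23 can be computed from the Bell triangle or from Dobinski's identity Bell_n = (1/e) * sum_{k>=0} k^n / k!.
Computing Bell_23 = 44152005855084346.
Then 3 * 44152005855084346 = 132456017565253038.

132456017565253038


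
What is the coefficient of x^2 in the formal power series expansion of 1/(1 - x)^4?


The negative binomial / multiset identity is
1/(1 - x)^r = sum_{k>=0} C(k + r - 1, r - 1) x^k.
Here r = 4 and k = 2, so the coefficient is
C(2 + 3, 3) = C(5, 3)
= 10

10


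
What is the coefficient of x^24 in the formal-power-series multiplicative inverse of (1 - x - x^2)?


Let the inverse be f(x) = sum_{k>=0} a_k x^k. From f(x) * (1 - x - x^2) = 1 and matching coefficients:
 x^0: a_0 = 1.
 x^1: a_1 - a_0 = 0, so a_1 = 1.
 x^k (k >= 2): a_k - a_{k-1} - a_{k-2} = 0, i.e. a_k = a_{k-1} + a_{k-2}.
This is the Fibonacci-type recurrence shifted so that a_0 = a_1 = 1.
Iterating: a_0=1, a_1=1, a_2=2, a_3=3, a_4=5, a_5=8, a_6=13, a_7=21, a_8=34, a_9=55, ...
a_24 = 75025.

75025


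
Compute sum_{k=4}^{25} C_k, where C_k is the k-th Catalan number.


C_4 through C_25: 14, 42, 132, 429, 1430, 4862, 16796, 58786, 208012, 742900, 2674440, 9694845, 35357670, 129644790, 477638700, 1767263190, 6564120420, 24466267020, 91482563640, 343059613650, 1289904147324, 4861946401452
Sum = 14 + 42 + 132 + 429 + 1430 + 4862 + 16796 + 58786 + 208012 + 742900 + 2674440 + 9694845 + 35357670 + 129644790 + 477638700 + 1767263190 + 6564120420 + 24466267020 + 91482563640 + 343059613650 + 1289904147324 + 4861946401452
= 6619846420544

6619846420544


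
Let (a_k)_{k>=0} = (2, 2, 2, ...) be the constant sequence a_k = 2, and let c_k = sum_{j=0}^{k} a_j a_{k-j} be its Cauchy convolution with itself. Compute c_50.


Since a_j = 2 for all j >= 0, the convolution sum becomes
c_k = sum_{j=0}^{k} 2 * 2 = 4 * (k + 1).
Equivalently, the generating function of (a_k) is 2/(1 - x) and its square is 4/(1 - x)^2 = sum_{k>=0} 4(k + 1) x^k.
For k = 50: 4 * 51 = 204.

204


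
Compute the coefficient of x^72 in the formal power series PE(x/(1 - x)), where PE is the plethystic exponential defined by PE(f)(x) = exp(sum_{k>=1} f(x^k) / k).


For f(x) = x/(1 - x) we have
sum_{k>=1} f(x^k) / k = sum_{k>=1} (1/k) * x^k / (1 - x^k) = sum_{k, m >= 1} x^(k m) / k,
which after exponentiating simplifies to
PE(x/(1 - x)) = prod_{k>=1} 1 / (1 - x^k).
This is the generating function for the partition function p(n), so the coefficient of x^72 is p(72).
Computing p(72) by dynamic programming over parts 1, 2, ..., 72: p(72) = 5392783.

5392783


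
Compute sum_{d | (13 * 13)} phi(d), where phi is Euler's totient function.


First, 13 * 13 = 169. One classical identity is sum_{d | n} phi(d) = n (each k in [1, n] has a unique gcd with n, and among the k's with gcd(k, n) = n/d there are phi(d) of them). So the sum equals 169. We also verify directly:
Divisors of 169: 1, 13, 169.
phi values: 1, 12, 156.
Sum = 169.

169


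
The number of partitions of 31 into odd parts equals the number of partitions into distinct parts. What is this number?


Computing partitions of 31 into odd parts (1, 3, 5, ...):
Using the generating function prod_{k>=0} 1/(1-x^(2k+1)),
the count is 340

340


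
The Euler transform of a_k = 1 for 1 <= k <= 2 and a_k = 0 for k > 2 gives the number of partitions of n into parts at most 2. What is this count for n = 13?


Partitions of 13 into parts at most 2:
Using generating function (1-x)^(-1)(1-x^2)^(-1),
the coefficient of x^13 = 7

7


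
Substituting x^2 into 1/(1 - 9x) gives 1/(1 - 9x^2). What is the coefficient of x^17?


Since 1/(1 - 9x^2) only has even powers of x,
the coefficient of x^17 (odd) is 0.

0


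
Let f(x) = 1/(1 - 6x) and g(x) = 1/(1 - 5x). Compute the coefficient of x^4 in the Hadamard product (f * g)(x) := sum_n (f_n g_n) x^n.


f has coefficients f_k = 6^k and g has coefficients g_k = 5^k, so the Hadamard product has coefficient (f*g)_k = 6^k * 5^k = 30^k.
For k = 4: 30^4 = 810000.

810000


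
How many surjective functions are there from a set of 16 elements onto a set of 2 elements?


By inclusion-exclusion on which target elements are missed, the number of surjections from an n-set onto a k-set is
surj(n, k) = sum_{j=0}^{k} (-1)^j C(k, j) (k - j)^n.
Equivalently surj(n, k) = k! * S(n, k), where S(n, k) is the Stirling number of the second kind.
For n = 16, k = 2:
S(16, 2) = 32767, so
surj = 2! * 32767 = 2 * 32767 = 65534.

65534


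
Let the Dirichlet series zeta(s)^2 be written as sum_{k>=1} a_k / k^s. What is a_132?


The Dirichlet convolution of the constant function 1 with itself gives (1 * 1)(k) = sum_{d | k} 1 = d(k), the number of positive divisors of k.
Since zeta(s) = sum_{k>=1} 1/k^s, we have zeta(s)^2 = sum_{k>=1} d(k)/k^s, so a_k = d(k).
For k = 132: the divisors are 1, 2, 3, 4, 6, 11, 12, 22, 33, 44, 66, 132.
Count = 12.

12


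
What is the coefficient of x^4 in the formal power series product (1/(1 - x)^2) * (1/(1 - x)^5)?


Combine the factors: (1/(1 - x)^2) * (1/(1 - x)^5) = 1/(1 - x)^7.
Then use 1/(1 - x)^r = sum_{k>=0} C(k + r - 1, r - 1) x^k with r = 7 and k = 4:
C(10, 6) = 210.

210


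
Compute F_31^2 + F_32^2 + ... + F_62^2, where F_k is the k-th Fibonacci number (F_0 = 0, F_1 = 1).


There is a standard identity sum_{k=0}^{N} F_k^2 = F_N * F_{N+1} (proved inductively from the telescoping relation F_k^2 = F_k F_{k+1} - F_{k-1} F_k). Then
sum_{k=31}^{62} F_k^2 = F_62 F_63 - F_30 F_31.
Computing: F_62 = 4052739537881, F_63 = 6557470319842, F_30 = 832040, F_31 = 1346269.
Sum = 4052739537881 * 6557470319842 - 832040 * 1346269 = 26575719233703720195276042.

26575719233703720195276042


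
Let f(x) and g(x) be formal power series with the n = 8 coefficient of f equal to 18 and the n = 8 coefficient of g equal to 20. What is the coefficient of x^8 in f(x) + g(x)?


Addition of formal power series is termwise.
The coefficient of x^8 in f + g = 18 + 20
= 38

38


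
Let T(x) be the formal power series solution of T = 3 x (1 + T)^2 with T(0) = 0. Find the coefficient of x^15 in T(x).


Apply the Lagrange inversion formula: if T = 3 x * phi(T) with phi(t) = (1 + t)^2, then [x^n] T = 3^n * (1/n) [t^(n-1)] phi(t)^n = 3^n * (1/n) [t^(n-1)] (1 + t)^(2n) = 3^n * (1/n) C(2n, n-1).
Using the identity C(2n, n-1) = C(2n, n) * n / (n+1), the unscaled factor equals C(2n, n) / (n+1) = C_n, the n-th Catalan number.
For n = 15: C_15 = C(30, 15) / 16 = 155117520/16 = 9694845.
With the 3^15 = 14348907 factor, the coefficient is 14348907 * 9694845 = 139110429284415.

139110429284415


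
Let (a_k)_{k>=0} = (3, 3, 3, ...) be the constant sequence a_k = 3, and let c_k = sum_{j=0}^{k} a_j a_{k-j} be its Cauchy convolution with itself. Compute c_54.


Since a_j = 3 for all j >= 0, the convolution sum becomes
c_k = sum_{j=0}^{k} 3 * 3 = 9 * (k + 1).
Equivalently, the generating function of (a_k) is 3/(1 - x) and its square is 9/(1 - x)^2 = sum_{k>=0} 9(k + 1) x^k.
For k = 54: 9 * 55 = 495.

495


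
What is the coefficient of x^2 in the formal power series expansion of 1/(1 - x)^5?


The expansion 1/(1 - x)^r = sum_{k>=0} C(k + r - 1, r - 1) x^k follows from the multiset / negative-binomial theorem (or from repeated differentiation of the geometric series).
For r = 5 and k = 2:
C(6, 4) = 720 / (24 * 2) = 15.

15


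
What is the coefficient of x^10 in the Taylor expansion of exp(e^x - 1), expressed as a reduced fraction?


exp(e^x - 1) = sum_{k>=0} Bell_k x^k / k!, where Bell_k is the k-th Bell number.
So the coefficient of x^10 is Bell_10 / 10!.
Computing: Bell_10 = 115975 and 10! = 3628800, giving
115975/3628800 = 4639/145152.

4639/145152


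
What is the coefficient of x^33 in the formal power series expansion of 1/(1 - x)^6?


The negative binomial / multiset identity is
1/(1 - x)^r = sum_{k>=0} C(k + r - 1, r - 1) x^k.
Here r = 6 and k = 33, so the coefficient is
C(33 + 5, 5) = C(38, 5)
= 501942

501942


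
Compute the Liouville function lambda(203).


The Liouville function is lambda(k) = (-1)^Omega(k), where Omega(k) counts the prime factors of k with multiplicity.
Factoring: 203 = 7 * 29, so Omega(203) = 2.
lambda(203) = (-1)^2 = 1.

1


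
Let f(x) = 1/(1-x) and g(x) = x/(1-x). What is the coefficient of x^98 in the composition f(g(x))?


First simplify the composition: f(g(x)) = 1/(1 - x/(1-x)) = (1-x)/((1-x) - x) = (1-x)/(1-2x).
Now extract the coefficient. Write (1-x)/(1-2x) = 1/(1-2x) - x/(1-2x).
The coefficient of x^n in 1/(1-2x) is 2^n, and in x/(1-2x) is 2^(n-1) (for n >= 1).
So the coefficient of x^98 is 2^98 - 2^97 = 316912650057057350374175801344 - 158456325028528675187087900672 = 158456325028528675187087900672.

158456325028528675187087900672


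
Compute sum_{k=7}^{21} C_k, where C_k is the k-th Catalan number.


C_7 through C_21: 429, 1430, 4862, 16796, 58786, 208012, 742900, 2674440, 9694845, 35357670, 129644790, 477638700, 1767263190, 6564120420, 24466267020
Sum = 429 + 1430 + 4862 + 16796 + 58786 + 208012 + 742900 + 2674440 + 9694845 + 35357670 + 129644790 + 477638700 + 1767263190 + 6564120420 + 24466267020
= 33453694290

33453694290


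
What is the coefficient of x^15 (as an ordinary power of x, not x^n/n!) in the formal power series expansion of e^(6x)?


The exponential series is e^y = sum_{k>=0} y^k / k!. Substituting y = 6x gives
e^(6x) = sum_{k>=0} 6^k x^k / k!.
So the coefficient of x^n is a^n/n! with a = 6, n = 15:
6^15 / 15! = 470184984576/1307674368000 = 314928/875875

314928/875875


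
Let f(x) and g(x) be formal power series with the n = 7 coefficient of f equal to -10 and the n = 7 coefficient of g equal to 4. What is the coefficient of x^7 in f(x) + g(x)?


Addition of formal power series is termwise.
The coefficient of x^7 in f + g = -10 + 4
= -6

-6


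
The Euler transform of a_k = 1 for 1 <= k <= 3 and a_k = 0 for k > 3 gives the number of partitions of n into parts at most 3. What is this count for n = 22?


Partitions of 22 into parts at most 3:
Using generating function (1-x)^(-1)(1-x^2)^(-1)(1-x^3)^(-1),
the coefficient of x^22 = 52

52


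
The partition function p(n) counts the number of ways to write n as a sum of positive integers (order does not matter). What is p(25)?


Using the generating function prod_{k>=1} 1/(1-x^k), we compute p(25).
By dynamic programming over parts 1 through 25:
p(25) = 1958

1958


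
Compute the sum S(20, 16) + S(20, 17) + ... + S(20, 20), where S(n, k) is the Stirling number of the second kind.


By definition, S(n, k) counts partitions of an n-set into exactly k nonempty blocks.
Computing row n = 20 for k = 16..20:
S(20, k): 22350954, 741285, 15675, 190, 1
Sum = 23108105.

23108105


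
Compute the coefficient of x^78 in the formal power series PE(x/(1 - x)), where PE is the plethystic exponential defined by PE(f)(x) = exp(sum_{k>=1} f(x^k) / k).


For f(x) = x/(1 - x) we have
sum_{k>=1} f(x^k) / k = sum_{k>=1} (1/k) * x^k / (1 - x^k) = sum_{k, m >= 1} x^(k m) / k,
which after exponentiating simplifies to
PE(x/(1 - x)) = prod_{k>=1} 1 / (1 - x^k).
This is the generating function for the partition function p(n), so the coefficient of x^78 is p(78).
Computing p(78) by dynamic programming over parts 1, 2, ..., 78: p(78) = 12132164.

12132164


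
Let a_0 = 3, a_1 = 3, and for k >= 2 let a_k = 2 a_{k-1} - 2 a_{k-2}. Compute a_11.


Iterating the recurrence forward:
a_0 = 3
a_1 = 3
a_2 = 2*3 - 2*3 = 0
a_3 = 2*0 - 2*3 = -6
a_4 = 2*-6 - 2*0 = -12
a_5 = 2*-12 - 2*-6 = -12
a_6 = 2*-12 - 2*-12 = 0
a_7 = 2*0 - 2*-12 = 24
a_8 = 2*24 - 2*0 = 48
a_9 = 2*48 - 2*24 = 48
a_10 = 2*48 - 2*48 = 0
a_11 = 2*0 - 2*48 = -96
So a_11 = -96.

-96


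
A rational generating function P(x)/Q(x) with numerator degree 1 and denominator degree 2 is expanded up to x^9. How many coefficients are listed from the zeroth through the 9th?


Expanding up to x^9 gives the coefficients for x^0, x^1, ..., x^9.
That is 9 + 1 = 10 coefficients in total.

10


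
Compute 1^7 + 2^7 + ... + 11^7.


This power sum has a closed form given by Faulhaber's formula
sum_{k=1}^{m} k^p = (1 / (p + 1)) * sum_{j=0}^{p} C(p + 1, j) B_j m^(p + 1 - j),
but for small m direct computation is fastest:
1 + 128 + 2187 + 16384 + 78125 + 279936 + 823543 + 2097152 + 4782969 + 10000000 + 19487171 = 37567596.

37567596


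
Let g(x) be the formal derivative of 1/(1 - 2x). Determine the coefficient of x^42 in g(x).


Differentiate termwise: d/dx sum_{k>=0} 2^k x^k = sum_{k>=1} k 2^k x^(k-1) = sum_{j>=0} (j+1) 2^(j+1) x^j.
Equivalently, d/dx [1/(1 - 2x)] = 2/(1 - 2x)^2.
For j = 42: 43 * 2^43 = 43 * 8796093022208 = 378231999954944.

378231999954944


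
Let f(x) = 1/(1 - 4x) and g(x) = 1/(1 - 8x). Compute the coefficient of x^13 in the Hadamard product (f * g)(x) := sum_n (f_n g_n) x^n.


f has coefficients f_k = 4^k and g has coefficients g_k = 8^k, so the Hadamard product has coefficient (f*g)_k = 4^k * 8^k = 32^k.
For k = 13: 32^13 = 36893488147419103232.

36893488147419103232


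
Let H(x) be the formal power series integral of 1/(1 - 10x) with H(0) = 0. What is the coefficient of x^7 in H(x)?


1/(1 - 10x) = sum_{k>=0} 10^k x^k. Integrating termwise with H(0) = 0:
H(x) = sum_{k>=0} 10^k x^(k+1) / (k+1) = sum_{m>=1} 10^(m-1) x^m / m.
For m = 7: 10^6/7 = 1000000/7 = 1000000/7.

1000000/7


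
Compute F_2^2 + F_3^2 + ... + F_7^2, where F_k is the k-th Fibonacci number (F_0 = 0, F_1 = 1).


There is a standard identity sum_{k=0}^{N} F_k^2 = F_N * F_{N+1} (proved inductively from the telescoping relation F_k^2 = F_k F_{k+1} - F_{k-1} F_k). Then
sum_{k=2}^{7} F_k^2 = F_7 F_8 - F_1 F_2.
Computing: F_7 = 13, F_8 = 21, F_1 = 1, F_2 = 1.
Sum = 13 * 21 - 1 * 1 = 272.

272


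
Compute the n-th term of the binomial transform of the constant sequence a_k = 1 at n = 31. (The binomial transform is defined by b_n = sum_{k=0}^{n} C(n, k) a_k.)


With a_k = 1 for all k, b_n = sum_{k=0}^{n} C(n, k) = 2^n by the binomial theorem.
For n = 31: 2^31 = 2147483648.

2147483648


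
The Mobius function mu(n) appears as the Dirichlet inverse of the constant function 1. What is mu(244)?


244 has a squared prime factor, so mu(244) = 0.
Factorization reveals a repeated prime.

0


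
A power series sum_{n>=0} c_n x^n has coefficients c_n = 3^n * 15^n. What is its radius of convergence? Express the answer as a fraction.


By the root test (Cauchy-Hadamard), the radius is R = 1 / limsup_n |c_n|^(1/n).
Here |c_n|^(1/n) = (3^n * 15^n)^(1/n) = 3 * 15 = 45 for all n.
So R = 1/45 = 1/45.

1/45


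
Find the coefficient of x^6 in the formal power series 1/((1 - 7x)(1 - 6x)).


By partial fractions or Cauchy convolution:
The coefficient equals sum_{k=0}^{6} 7^k * 6^(6-k).
= 543607

543607


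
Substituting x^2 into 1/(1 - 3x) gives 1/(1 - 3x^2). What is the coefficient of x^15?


Since 1/(1 - 3x^2) only has even powers of x,
the coefficient of x^15 (odd) is 0.

0


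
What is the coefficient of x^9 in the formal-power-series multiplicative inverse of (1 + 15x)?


The inverse is 1/(1 + 15x). Apply the geometric identity 1/(1 - y) = sum_{k>=0} y^k with y = -15x:
1/(1 + 15x) = sum_{k>=0} (-15)^k x^k.
So the coefficient of x^9 is (-15)^9 = -38443359375.

-38443359375


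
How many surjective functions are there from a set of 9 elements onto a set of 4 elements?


By inclusion-exclusion on which target elements are missed, the number of surjections from an n-set onto a k-set is
surj(n, k) = sum_{j=0}^{k} (-1)^j C(k, j) (k - j)^n.
Equivalently surj(n, k) = k! * S(n, k), where S(n, k) is the Stirling number of the second kind.
For n = 9, k = 4:
S(9, 4) = 7770, so
surj = 4! * 7770 = 24 * 7770 = 186480.

186480


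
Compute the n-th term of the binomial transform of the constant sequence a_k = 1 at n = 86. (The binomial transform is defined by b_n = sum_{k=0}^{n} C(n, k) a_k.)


With a_k = 1 for all k, b_n = sum_{k=0}^{n} C(n, k) = 2^n by the binomial theorem.
For n = 86: 2^86 = 77371252455336267181195264.

77371252455336267181195264


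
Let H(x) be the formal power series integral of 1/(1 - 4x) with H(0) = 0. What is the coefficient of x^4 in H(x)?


1/(1 - 4x) = sum_{k>=0} 4^k x^k. Integrating termwise with H(0) = 0:
H(x) = sum_{k>=0} 4^k x^(k+1) / (k+1) = sum_{m>=1} 4^(m-1) x^m / m.
For m = 4: 4^3/4 = 64/4 = 16.

16


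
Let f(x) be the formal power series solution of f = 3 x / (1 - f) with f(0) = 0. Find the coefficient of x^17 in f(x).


Apply Lagrange inversion: f = 3 x * phi(f) with phi(t) = 1/(1 - t), so
[x^n] f = 3^n * (1/n) [t^(n-1)] phi(t)^n = 3^n * (1/n) [t^(n-1)] (1 - t)^(-n) = 3^n * (1/n) C(2n - 2, n - 1) = 3^n * C_{n-1}.
For n = 17: C_16 = C(32, 16) / 17 = 601080390/17 = 35357670.
With the 3^17 = 129140163 factor, the coefficient is 129140163 * 35357670 = 4566095267100210.

4566095267100210


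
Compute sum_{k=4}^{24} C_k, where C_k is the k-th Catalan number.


C_4 through C_24: 14, 42, 132, 429, 1430, 4862, 16796, 58786, 208012, 742900, 2674440, 9694845, 35357670, 129644790, 477638700, 1767263190, 6564120420, 24466267020, 91482563640, 343059613650, 1289904147324
Sum = 14 + 42 + 132 + 429 + 1430 + 4862 + 16796 + 58786 + 208012 + 742900 + 2674440 + 9694845 + 35357670 + 129644790 + 477638700 + 1767263190 + 6564120420 + 24466267020 + 91482563640 + 343059613650 + 1289904147324
= 1757900019092

1757900019092


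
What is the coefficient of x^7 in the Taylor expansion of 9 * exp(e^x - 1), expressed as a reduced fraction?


exp(e^x - 1) = sum_{k>=0} Bell_k x^k / k!, where Bell_k is the k-th Bell number.
So the coefficient of x^7 is 9 * Bell_7 / 7!.
Computing: Bell_7 = 877 and 7! = 5040, giving
9 * 877/5040 = 877/560.

877/560


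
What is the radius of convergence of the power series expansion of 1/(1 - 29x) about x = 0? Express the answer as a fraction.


Expanding 1/(1 - 29x) = sum_{k>=0} 29^k x^k, the series converges when |29x| < 1, i.e., |x| < 1/29.
So the radius of convergence is 1/29 = 1/29.

1/29


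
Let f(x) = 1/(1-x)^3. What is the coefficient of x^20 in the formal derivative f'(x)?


Differentiate: d/dx [ 1/(1-x)^r ] = r / (1-x)^(r+1).
Here r = 3, so f'(x) = 3 / (1-x)^4.
The expansion of 1/(1-x)^(r+1) has coefficient of x^n equal to C(n+r, r).
So the coefficient of x^20 in f'(x) is
3 * C(23, 3) = 3 * 1771 = 5313

5313


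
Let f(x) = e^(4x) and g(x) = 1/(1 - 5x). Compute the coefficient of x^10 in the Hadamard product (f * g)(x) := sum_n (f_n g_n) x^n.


Expanding: f_k = 4^k/k! (from e^(4x)) and g_k = 5^k (from 1/(1 - 5x)). So the Hadamard coefficient (f * g)_k = 4^k 5^k / k! = (20)^k / k!.
For k = 10: 20^10/10! = 10240000000000/3628800 = 1600000000/567.

1600000000/567


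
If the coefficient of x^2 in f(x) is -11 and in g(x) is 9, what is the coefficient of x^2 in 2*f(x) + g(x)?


Scalar multiplication scales coefficients: 2 * -11 = -22.
Then add the g coefficient: -22 + 9
= -13

-13


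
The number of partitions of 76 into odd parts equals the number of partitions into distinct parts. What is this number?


Computing partitions of 76 into odd parts (1, 3, 5, ...):
Using the generating function prod_{k>=0} 1/(1-x^(2k+1)),
the count is 53250

53250


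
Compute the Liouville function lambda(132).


The Liouville function is lambda(k) = (-1)^Omega(k), where Omega(k) counts the prime factors of k with multiplicity.
Factoring: 132 = 2 * 2 * 3 * 11, so Omega(132) = 4.
lambda(132) = (-1)^4 = 1.

1


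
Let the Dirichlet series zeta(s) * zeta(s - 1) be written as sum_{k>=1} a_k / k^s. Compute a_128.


Convolution gives a_k = sum_{d | k} d * 1 = sum_{d | k} d = sigma(k), the sum of positive divisors of k.
For k = 128, the divisors are 1, 2, 4, 8, 16, 32, 64, 128, so
sigma(128) = 1 + 2 + 4 + 8 + 16 + 32 + 64 + 128 = 255.

255


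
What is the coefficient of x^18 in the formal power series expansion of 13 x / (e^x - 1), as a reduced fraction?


The exponential generating function for Bernoulli numbers is
x / (e^x - 1) = sum_{k>=0} B_k x^k / k!.
So the coefficient of x^18 in 13 x / (e^x - 1) is 13 B_18 / 18!.
Computing: B_18 = 43867/798, 18! = 6402373705728000, giving
13 * 43867/798 / 6402373705728000 = 43867/393007247474688000.

43867/393007247474688000


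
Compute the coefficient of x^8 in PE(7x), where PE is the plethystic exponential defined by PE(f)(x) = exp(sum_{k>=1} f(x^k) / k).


With f(x) = 7x, the exponent is sum_{k>=1} 7 x^k / k = 7 * (-ln(1 - x)). Exponentiating:
PE(7x) = exp(-7 ln(1 - x)) = 1/(1 - x)^7.
By the negative binomial expansion, [x^n] 1/(1 - x)^7 = C(n + 6, 6).
For n = 8: C(14, 6) = 3003.

3003


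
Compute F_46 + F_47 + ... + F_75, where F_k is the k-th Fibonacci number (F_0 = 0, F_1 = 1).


Use the identity sum_{k=0}^{N} F_k = F_{N+2} - 1 (which follows from F_{k+2} - F_{k+1} = F_k). Then
sum_{k=46}^{75} F_k = (F_{77} - 1) - (F_{47} - 1) = F_{77} - F_{47}.
Computing: F_{77} = 5527939700884757, F_{47} = 2971215073, so
Sum = 5527939700884757 - 2971215073 = 5527936729669684.

5527936729669684


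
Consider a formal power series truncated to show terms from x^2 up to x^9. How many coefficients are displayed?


From x^2 to x^9 inclusive, the count is 9 - 2 + 1 = 8.

8


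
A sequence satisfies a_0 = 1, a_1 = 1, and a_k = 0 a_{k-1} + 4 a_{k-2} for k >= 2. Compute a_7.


The characteristic equation is t^2 - 0 t - 4 = 0, with roots r_1 = 2 and r_2 = -2 (so c_1 = r_1 + r_2, c_2 = -r_1 r_2 as required).
One can use the closed form a_n = A r_1^n + B r_2^n, but direct iteration is more reliable:
a_0 = 1, a_1 = 1, a_2 = 4, a_3 = 4, a_4 = 16, a_5 = 16, a_6 = 64, a_7 = 64.
So a_7 = 64.

64


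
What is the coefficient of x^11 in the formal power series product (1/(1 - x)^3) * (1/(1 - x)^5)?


Combine the factors: (1/(1 - x)^3) * (1/(1 - x)^5) = 1/(1 - x)^8.
Then use 1/(1 - x)^r = sum_{k>=0} C(k + r - 1, r - 1) x^k with r = 8 and k = 11:
C(18, 7) = 31824.

31824


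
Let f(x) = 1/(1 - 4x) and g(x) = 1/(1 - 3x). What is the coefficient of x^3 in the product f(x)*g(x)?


The coefficient of x^n in f*g is the Cauchy product: sum_{k=0}^{n} a^k * b^(n-k).
With a=4, b=3, n=3:
sum_{k=0}^{3} 4^k * 3^(3-k)
= 175

175


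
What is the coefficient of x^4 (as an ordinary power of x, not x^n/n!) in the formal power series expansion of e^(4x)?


The exponential series is e^y = sum_{k>=0} y^k / k!. Substituting y = 4x gives
e^(4x) = sum_{k>=0} 4^k x^k / k!.
So the coefficient of x^n is a^n/n! with a = 4, n = 4:
4^4 / 4! = 256/24 = 32/3

32/3


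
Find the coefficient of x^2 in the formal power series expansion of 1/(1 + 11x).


Write 1/(1 + c x) = 1/(1 - (-c) x) and apply the geometric-series identity
1/(1 - y) = sum_{k>=0} y^k to get 1/(1 + c x) = sum_{k>=0} (-c)^k x^k.
So the coefficient of x^k is (-c)^k = (-1)^k * c^k.
Here c = 11 and k = 2:
(-11)^2 = 1 * 121 = 121

121


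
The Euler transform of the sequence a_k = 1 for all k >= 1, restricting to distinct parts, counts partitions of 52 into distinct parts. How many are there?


Partitions of 52 into distinct parts can be computed via generating function.
Product (1+x)(1+x^2)(1+x^3)...
The coefficient of x^52 = 4582

4582


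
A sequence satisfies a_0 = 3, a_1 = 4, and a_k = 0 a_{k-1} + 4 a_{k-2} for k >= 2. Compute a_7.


The characteristic equation is t^2 - 0 t - 4 = 0, with roots r_1 = 2 and r_2 = -2 (so c_1 = r_1 + r_2, c_2 = -r_1 r_2 as required).
One can use the closed form a_n = A r_1^n + B r_2^n, but direct iteration is more reliable:
a_0 = 3, a_1 = 4, a_2 = 12, a_3 = 16, a_4 = 48, a_5 = 64, a_6 = 192, a_7 = 256.
So a_7 = 256.

256


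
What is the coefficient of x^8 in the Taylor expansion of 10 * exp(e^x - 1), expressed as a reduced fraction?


exp(e^x - 1) = sum_{k>=0} Bell_k x^k / k!, where Bell_k is the k-th Bell number.
So the coefficient of x^8 is 10 * Bell_8 / 8!.
Computing: Bell_8 = 4140 and 8! = 40320, giving
10 * 4140/40320 = 115/112.

115/112


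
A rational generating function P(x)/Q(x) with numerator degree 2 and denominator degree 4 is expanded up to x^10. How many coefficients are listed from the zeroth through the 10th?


Expanding up to x^10 gives the coefficients for x^0, x^1, ..., x^10.
That is 10 + 1 = 11 coefficients in total.

11


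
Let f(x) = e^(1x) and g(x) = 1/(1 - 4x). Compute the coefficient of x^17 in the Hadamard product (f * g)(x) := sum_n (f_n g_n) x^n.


Expanding: f_k = 1^k/k! (from e^(1x)) and g_k = 4^k (from 1/(1 - 4x)). So the Hadamard coefficient (f * g)_k = 1^k 4^k / k! = (4)^k / k!.
For k = 17: 4^17/17! = 17179869184/355687428096000 = 524288/10854718875.

524288/10854718875


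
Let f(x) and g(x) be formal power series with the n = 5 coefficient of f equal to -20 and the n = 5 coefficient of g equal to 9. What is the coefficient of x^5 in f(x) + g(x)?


Addition of formal power series is termwise.
The coefficient of x^5 in f + g = -20 + 9
= -11

-11


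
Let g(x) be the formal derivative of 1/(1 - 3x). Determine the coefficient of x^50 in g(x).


Differentiate termwise: d/dx sum_{k>=0} 3^k x^k = sum_{k>=1} k 3^k x^(k-1) = sum_{j>=0} (j+1) 3^(j+1) x^j.
Equivalently, d/dx [1/(1 - 3x)] = 3/(1 - 3x)^2.
For j = 50: 51 * 3^51 = 51 * 2153693963075557766310747 = 109838392116853446081848097.

109838392116853446081848097


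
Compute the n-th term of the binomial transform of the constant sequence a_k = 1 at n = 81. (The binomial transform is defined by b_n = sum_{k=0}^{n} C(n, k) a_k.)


With a_k = 1 for all k, b_n = sum_{k=0}^{n} C(n, k) = 2^n by the binomial theorem.
For n = 81: 2^81 = 2417851639229258349412352.

2417851639229258349412352


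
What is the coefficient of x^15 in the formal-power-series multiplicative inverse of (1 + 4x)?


The inverse is 1/(1 + 4x). Apply the geometric identity 1/(1 - y) = sum_{k>=0} y^k with y = -4x:
1/(1 + 4x) = sum_{k>=0} (-4)^k x^k.
So the coefficient of x^15 is (-4)^15 = -1073741824.

-1073741824


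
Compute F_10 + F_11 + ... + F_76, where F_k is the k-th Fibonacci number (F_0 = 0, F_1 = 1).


Use the identity sum_{k=0}^{N} F_k = F_{N+2} - 1 (which follows from F_{k+2} - F_{k+1} = F_k). Then
sum_{k=10}^{76} F_k = (F_{78} - 1) - (F_{11} - 1) = F_{78} - F_{11}.
Computing: F_{78} = 8944394323791464, F_{11} = 89, so
Sum = 8944394323791464 - 89 = 8944394323791375.

8944394323791375


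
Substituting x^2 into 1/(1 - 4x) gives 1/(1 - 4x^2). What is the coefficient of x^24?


The coefficient of x^(2m) in 1/(1 - 4x^2) is 4^m.
With n = 24 = 2*12, the coefficient is 4^12 = 16777216.

16777216


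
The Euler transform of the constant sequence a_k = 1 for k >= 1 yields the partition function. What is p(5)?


The Euler transform converts the sequence a_k = 1 into the number of integer partitions.
Using the recurrence or dynamic programming:
p(5) = 7

7


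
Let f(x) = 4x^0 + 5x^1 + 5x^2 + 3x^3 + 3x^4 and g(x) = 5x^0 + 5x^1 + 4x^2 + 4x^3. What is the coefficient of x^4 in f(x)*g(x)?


Cauchy product at x^4:
5*4 + 5*4 + 3*5 + 3*5
= 70

70


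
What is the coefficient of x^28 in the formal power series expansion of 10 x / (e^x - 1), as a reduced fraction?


The exponential generating function for Bernoulli numbers is
x / (e^x - 1) = sum_{k>=0} B_k x^k / k!.
So the coefficient of x^28 in 10 x / (e^x - 1) is 10 B_28 / 28!.
Computing: B_28 = -23749461029/870, 28! = 304888344611713860501504000000, giving
10 * -23749461029/870 / 304888344611713860501504000000 = -3392780147/3789326568745586551947264000000.

-3392780147/3789326568745586551947264000000


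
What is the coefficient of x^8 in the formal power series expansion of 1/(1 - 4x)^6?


The general identity 1/(1 - c x)^r = sum_{k>=0} c^k C(k + r - 1, r - 1) x^k follows by substituting y = c x into 1/(1 - y)^r = sum_{k>=0} C(k + r - 1, r - 1) y^k.
For c = 4, r = 6, k = 8:
4^8 * C(13, 5) = 65536 * 1287 = 84344832.

84344832


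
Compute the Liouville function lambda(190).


The Liouville function is lambda(k) = (-1)^Omega(k), where Omega(k) counts the prime factors of k with multiplicity.
Factoring: 190 = 2 * 5 * 19, so Omega(190) = 3.
lambda(190) = (-1)^3 = -1.

-1
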